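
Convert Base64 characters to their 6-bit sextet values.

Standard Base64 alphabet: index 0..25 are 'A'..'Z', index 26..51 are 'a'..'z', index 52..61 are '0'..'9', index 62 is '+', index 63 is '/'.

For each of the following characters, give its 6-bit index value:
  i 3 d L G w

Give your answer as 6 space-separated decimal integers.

Answer: 34 55 29 11 6 48

Derivation:
'i': a..z range, 26 + ord('i') − ord('a') = 34
'3': 0..9 range, 52 + ord('3') − ord('0') = 55
'd': a..z range, 26 + ord('d') − ord('a') = 29
'L': A..Z range, ord('L') − ord('A') = 11
'G': A..Z range, ord('G') − ord('A') = 6
'w': a..z range, 26 + ord('w') − ord('a') = 48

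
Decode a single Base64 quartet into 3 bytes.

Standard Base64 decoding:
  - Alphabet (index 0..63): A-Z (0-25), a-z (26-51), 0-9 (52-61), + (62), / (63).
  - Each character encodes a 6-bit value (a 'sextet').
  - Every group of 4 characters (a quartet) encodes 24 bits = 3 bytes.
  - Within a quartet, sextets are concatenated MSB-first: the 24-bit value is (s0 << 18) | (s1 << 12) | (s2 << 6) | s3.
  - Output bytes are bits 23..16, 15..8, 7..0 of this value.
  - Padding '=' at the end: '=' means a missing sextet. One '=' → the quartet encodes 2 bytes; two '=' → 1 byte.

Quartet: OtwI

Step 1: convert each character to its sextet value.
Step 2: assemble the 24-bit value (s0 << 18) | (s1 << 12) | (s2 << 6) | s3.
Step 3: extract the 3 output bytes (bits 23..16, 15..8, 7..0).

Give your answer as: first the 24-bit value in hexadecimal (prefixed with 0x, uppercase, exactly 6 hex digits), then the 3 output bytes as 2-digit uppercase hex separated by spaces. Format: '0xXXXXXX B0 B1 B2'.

Answer: 0x3ADC08 3A DC 08

Derivation:
Sextets: O=14, t=45, w=48, I=8
24-bit: (14<<18) | (45<<12) | (48<<6) | 8
      = 0x380000 | 0x02D000 | 0x000C00 | 0x000008
      = 0x3ADC08
Bytes: (v>>16)&0xFF=3A, (v>>8)&0xFF=DC, v&0xFF=08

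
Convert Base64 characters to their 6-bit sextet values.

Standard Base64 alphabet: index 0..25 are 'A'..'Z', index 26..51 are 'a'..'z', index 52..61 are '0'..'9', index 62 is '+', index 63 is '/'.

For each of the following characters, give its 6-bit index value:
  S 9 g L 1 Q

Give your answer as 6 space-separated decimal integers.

Answer: 18 61 32 11 53 16

Derivation:
'S': A..Z range, ord('S') − ord('A') = 18
'9': 0..9 range, 52 + ord('9') − ord('0') = 61
'g': a..z range, 26 + ord('g') − ord('a') = 32
'L': A..Z range, ord('L') − ord('A') = 11
'1': 0..9 range, 52 + ord('1') − ord('0') = 53
'Q': A..Z range, ord('Q') − ord('A') = 16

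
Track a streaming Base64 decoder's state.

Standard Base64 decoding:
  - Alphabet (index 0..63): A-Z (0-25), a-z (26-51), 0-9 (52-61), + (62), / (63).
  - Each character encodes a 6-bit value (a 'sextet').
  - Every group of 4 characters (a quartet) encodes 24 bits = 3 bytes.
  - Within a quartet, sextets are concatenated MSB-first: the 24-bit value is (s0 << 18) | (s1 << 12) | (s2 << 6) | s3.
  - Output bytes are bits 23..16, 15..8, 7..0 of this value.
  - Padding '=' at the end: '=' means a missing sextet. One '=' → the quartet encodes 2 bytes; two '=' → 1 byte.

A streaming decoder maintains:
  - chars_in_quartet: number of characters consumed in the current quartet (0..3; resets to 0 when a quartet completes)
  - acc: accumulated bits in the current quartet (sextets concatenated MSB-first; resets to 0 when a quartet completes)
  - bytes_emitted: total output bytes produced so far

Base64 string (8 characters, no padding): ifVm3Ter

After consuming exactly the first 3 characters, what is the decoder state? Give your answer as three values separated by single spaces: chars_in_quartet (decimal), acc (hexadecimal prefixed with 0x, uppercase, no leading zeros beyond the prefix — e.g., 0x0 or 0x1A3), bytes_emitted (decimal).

After char 0 ('i'=34): chars_in_quartet=1 acc=0x22 bytes_emitted=0
After char 1 ('f'=31): chars_in_quartet=2 acc=0x89F bytes_emitted=0
After char 2 ('V'=21): chars_in_quartet=3 acc=0x227D5 bytes_emitted=0

Answer: 3 0x227D5 0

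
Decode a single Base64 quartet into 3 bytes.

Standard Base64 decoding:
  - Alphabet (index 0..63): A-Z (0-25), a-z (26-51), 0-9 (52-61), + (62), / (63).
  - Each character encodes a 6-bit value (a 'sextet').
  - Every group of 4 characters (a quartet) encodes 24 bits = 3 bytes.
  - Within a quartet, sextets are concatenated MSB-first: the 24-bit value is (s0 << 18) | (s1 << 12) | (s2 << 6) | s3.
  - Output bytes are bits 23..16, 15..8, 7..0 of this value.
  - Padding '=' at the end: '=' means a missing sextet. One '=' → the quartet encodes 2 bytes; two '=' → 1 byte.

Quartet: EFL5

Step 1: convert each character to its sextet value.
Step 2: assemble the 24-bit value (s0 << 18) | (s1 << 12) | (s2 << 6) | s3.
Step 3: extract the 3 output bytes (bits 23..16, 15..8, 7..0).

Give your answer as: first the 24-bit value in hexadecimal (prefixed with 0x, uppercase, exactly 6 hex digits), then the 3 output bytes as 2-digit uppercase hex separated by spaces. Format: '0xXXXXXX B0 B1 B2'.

Sextets: E=4, F=5, L=11, 5=57
24-bit: (4<<18) | (5<<12) | (11<<6) | 57
      = 0x100000 | 0x005000 | 0x0002C0 | 0x000039
      = 0x1052F9
Bytes: (v>>16)&0xFF=10, (v>>8)&0xFF=52, v&0xFF=F9

Answer: 0x1052F9 10 52 F9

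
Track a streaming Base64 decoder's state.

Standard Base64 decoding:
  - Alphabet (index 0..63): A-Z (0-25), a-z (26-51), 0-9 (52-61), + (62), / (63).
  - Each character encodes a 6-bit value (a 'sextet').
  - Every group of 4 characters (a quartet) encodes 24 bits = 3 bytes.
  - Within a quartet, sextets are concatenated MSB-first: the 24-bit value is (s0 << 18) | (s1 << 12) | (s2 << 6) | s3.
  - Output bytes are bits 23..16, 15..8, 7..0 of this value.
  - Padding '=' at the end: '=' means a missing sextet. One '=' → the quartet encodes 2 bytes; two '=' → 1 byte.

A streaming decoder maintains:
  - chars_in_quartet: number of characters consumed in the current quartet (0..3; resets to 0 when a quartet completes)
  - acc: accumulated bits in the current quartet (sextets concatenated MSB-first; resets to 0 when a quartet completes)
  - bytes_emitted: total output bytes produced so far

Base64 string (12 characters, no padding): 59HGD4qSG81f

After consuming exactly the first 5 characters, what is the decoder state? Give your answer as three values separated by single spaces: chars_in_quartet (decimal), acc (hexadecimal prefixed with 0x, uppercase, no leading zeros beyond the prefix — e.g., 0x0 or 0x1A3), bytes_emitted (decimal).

After char 0 ('5'=57): chars_in_quartet=1 acc=0x39 bytes_emitted=0
After char 1 ('9'=61): chars_in_quartet=2 acc=0xE7D bytes_emitted=0
After char 2 ('H'=7): chars_in_quartet=3 acc=0x39F47 bytes_emitted=0
After char 3 ('G'=6): chars_in_quartet=4 acc=0xE7D1C6 -> emit E7 D1 C6, reset; bytes_emitted=3
After char 4 ('D'=3): chars_in_quartet=1 acc=0x3 bytes_emitted=3

Answer: 1 0x3 3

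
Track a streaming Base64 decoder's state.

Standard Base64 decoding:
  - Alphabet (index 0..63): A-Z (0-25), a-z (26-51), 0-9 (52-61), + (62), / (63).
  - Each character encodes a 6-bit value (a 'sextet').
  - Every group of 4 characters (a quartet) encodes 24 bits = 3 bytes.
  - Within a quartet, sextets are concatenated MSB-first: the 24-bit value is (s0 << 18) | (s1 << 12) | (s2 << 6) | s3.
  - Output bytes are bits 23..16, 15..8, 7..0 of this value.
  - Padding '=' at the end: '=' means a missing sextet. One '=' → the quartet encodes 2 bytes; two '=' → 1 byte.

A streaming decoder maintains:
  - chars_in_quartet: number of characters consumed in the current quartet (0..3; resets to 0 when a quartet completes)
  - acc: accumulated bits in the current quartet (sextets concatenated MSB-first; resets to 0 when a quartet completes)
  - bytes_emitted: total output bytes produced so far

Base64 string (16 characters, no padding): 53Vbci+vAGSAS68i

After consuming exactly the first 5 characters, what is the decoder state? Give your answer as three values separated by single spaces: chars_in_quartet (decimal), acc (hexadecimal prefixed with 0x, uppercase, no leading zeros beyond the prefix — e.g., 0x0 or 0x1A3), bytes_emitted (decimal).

After char 0 ('5'=57): chars_in_quartet=1 acc=0x39 bytes_emitted=0
After char 1 ('3'=55): chars_in_quartet=2 acc=0xE77 bytes_emitted=0
After char 2 ('V'=21): chars_in_quartet=3 acc=0x39DD5 bytes_emitted=0
After char 3 ('b'=27): chars_in_quartet=4 acc=0xE7755B -> emit E7 75 5B, reset; bytes_emitted=3
After char 4 ('c'=28): chars_in_quartet=1 acc=0x1C bytes_emitted=3

Answer: 1 0x1C 3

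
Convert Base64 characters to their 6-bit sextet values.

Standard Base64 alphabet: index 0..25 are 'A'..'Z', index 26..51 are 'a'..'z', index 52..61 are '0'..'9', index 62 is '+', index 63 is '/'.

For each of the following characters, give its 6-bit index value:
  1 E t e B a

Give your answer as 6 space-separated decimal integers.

Answer: 53 4 45 30 1 26

Derivation:
'1': 0..9 range, 52 + ord('1') − ord('0') = 53
'E': A..Z range, ord('E') − ord('A') = 4
't': a..z range, 26 + ord('t') − ord('a') = 45
'e': a..z range, 26 + ord('e') − ord('a') = 30
'B': A..Z range, ord('B') − ord('A') = 1
'a': a..z range, 26 + ord('a') − ord('a') = 26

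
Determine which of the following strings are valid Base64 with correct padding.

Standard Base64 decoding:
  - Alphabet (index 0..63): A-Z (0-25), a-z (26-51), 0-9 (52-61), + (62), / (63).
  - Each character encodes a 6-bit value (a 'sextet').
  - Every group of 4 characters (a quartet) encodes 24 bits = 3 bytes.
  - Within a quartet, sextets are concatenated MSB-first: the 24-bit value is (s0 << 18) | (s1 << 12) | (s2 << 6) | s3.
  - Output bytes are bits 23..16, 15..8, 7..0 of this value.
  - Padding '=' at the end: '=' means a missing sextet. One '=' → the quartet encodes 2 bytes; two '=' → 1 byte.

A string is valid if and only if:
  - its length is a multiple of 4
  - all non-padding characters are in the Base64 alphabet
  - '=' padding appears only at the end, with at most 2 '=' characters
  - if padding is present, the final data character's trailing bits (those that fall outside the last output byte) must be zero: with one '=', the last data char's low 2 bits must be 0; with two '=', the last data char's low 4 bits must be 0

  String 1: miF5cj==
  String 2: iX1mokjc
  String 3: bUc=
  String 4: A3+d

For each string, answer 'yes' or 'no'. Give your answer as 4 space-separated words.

String 1: 'miF5cj==' → invalid (bad trailing bits)
String 2: 'iX1mokjc' → valid
String 3: 'bUc=' → valid
String 4: 'A3+d' → valid

Answer: no yes yes yes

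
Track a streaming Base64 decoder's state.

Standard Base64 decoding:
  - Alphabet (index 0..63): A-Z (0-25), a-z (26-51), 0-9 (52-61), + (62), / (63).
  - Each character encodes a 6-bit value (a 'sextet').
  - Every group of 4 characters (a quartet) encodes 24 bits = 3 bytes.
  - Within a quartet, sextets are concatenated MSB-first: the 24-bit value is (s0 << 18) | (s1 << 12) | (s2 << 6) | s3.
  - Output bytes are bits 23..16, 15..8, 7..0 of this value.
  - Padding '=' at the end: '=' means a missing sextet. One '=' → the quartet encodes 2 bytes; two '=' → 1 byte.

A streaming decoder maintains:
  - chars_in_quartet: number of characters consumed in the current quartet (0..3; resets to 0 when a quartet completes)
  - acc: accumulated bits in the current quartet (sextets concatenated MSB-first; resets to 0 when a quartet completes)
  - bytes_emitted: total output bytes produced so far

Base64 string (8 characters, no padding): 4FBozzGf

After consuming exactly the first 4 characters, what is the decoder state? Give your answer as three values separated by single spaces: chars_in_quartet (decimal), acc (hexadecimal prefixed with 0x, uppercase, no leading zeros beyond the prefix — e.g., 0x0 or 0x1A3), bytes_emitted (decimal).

After char 0 ('4'=56): chars_in_quartet=1 acc=0x38 bytes_emitted=0
After char 1 ('F'=5): chars_in_quartet=2 acc=0xE05 bytes_emitted=0
After char 2 ('B'=1): chars_in_quartet=3 acc=0x38141 bytes_emitted=0
After char 3 ('o'=40): chars_in_quartet=4 acc=0xE05068 -> emit E0 50 68, reset; bytes_emitted=3

Answer: 0 0x0 3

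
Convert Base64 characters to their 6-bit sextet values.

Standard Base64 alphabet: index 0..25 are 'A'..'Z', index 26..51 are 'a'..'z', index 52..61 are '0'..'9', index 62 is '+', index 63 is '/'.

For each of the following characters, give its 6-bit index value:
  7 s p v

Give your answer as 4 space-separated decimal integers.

'7': 0..9 range, 52 + ord('7') − ord('0') = 59
's': a..z range, 26 + ord('s') − ord('a') = 44
'p': a..z range, 26 + ord('p') − ord('a') = 41
'v': a..z range, 26 + ord('v') − ord('a') = 47

Answer: 59 44 41 47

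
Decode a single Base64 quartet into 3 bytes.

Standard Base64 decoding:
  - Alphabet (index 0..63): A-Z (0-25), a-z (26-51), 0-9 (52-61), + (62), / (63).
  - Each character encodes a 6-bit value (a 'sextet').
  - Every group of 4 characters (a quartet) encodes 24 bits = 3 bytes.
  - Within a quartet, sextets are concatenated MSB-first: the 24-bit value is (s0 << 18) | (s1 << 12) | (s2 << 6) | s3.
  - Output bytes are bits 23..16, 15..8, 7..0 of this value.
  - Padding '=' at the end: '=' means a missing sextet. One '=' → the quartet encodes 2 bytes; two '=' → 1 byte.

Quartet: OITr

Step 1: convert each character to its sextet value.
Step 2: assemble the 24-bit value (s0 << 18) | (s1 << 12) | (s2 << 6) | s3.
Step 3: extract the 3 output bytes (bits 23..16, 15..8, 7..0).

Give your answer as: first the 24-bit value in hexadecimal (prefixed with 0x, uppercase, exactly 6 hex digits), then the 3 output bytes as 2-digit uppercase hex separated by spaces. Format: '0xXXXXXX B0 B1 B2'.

Sextets: O=14, I=8, T=19, r=43
24-bit: (14<<18) | (8<<12) | (19<<6) | 43
      = 0x380000 | 0x008000 | 0x0004C0 | 0x00002B
      = 0x3884EB
Bytes: (v>>16)&0xFF=38, (v>>8)&0xFF=84, v&0xFF=EB

Answer: 0x3884EB 38 84 EB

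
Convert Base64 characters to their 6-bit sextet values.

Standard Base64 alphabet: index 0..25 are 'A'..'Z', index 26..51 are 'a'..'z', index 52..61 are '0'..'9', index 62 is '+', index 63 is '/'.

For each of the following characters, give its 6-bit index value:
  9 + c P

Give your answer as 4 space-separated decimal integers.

Answer: 61 62 28 15

Derivation:
'9': 0..9 range, 52 + ord('9') − ord('0') = 61
'+': index 62
'c': a..z range, 26 + ord('c') − ord('a') = 28
'P': A..Z range, ord('P') − ord('A') = 15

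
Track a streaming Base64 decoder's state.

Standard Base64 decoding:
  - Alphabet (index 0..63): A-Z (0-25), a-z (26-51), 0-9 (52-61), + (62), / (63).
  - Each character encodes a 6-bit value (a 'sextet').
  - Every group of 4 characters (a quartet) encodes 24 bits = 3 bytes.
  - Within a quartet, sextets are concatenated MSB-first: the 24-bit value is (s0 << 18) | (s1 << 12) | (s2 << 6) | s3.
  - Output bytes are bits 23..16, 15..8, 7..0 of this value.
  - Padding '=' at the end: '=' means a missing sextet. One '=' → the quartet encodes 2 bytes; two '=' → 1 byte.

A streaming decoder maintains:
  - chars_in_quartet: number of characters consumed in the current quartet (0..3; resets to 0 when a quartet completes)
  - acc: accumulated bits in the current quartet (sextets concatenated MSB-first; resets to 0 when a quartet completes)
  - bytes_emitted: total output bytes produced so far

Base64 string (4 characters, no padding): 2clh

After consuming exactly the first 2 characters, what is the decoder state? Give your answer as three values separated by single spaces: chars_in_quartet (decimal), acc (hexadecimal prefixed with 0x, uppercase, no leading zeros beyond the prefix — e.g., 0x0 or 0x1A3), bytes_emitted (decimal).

After char 0 ('2'=54): chars_in_quartet=1 acc=0x36 bytes_emitted=0
After char 1 ('c'=28): chars_in_quartet=2 acc=0xD9C bytes_emitted=0

Answer: 2 0xD9C 0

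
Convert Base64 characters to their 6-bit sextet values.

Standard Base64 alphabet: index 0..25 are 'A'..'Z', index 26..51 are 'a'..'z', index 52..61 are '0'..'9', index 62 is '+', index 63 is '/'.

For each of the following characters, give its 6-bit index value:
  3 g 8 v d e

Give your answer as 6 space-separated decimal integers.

Answer: 55 32 60 47 29 30

Derivation:
'3': 0..9 range, 52 + ord('3') − ord('0') = 55
'g': a..z range, 26 + ord('g') − ord('a') = 32
'8': 0..9 range, 52 + ord('8') − ord('0') = 60
'v': a..z range, 26 + ord('v') − ord('a') = 47
'd': a..z range, 26 + ord('d') − ord('a') = 29
'e': a..z range, 26 + ord('e') − ord('a') = 30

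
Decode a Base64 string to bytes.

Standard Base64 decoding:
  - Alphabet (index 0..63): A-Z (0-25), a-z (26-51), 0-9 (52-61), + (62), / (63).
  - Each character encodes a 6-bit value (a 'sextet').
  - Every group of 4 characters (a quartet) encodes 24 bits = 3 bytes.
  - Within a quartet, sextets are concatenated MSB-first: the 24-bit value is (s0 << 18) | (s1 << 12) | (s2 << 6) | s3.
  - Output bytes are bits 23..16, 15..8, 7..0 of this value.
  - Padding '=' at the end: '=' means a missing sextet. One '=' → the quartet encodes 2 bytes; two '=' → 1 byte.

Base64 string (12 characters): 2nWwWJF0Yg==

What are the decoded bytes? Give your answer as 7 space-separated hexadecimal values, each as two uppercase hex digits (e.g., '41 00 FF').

Answer: DA 75 B0 58 91 74 62

Derivation:
After char 0 ('2'=54): chars_in_quartet=1 acc=0x36 bytes_emitted=0
After char 1 ('n'=39): chars_in_quartet=2 acc=0xDA7 bytes_emitted=0
After char 2 ('W'=22): chars_in_quartet=3 acc=0x369D6 bytes_emitted=0
After char 3 ('w'=48): chars_in_quartet=4 acc=0xDA75B0 -> emit DA 75 B0, reset; bytes_emitted=3
After char 4 ('W'=22): chars_in_quartet=1 acc=0x16 bytes_emitted=3
After char 5 ('J'=9): chars_in_quartet=2 acc=0x589 bytes_emitted=3
After char 6 ('F'=5): chars_in_quartet=3 acc=0x16245 bytes_emitted=3
After char 7 ('0'=52): chars_in_quartet=4 acc=0x589174 -> emit 58 91 74, reset; bytes_emitted=6
After char 8 ('Y'=24): chars_in_quartet=1 acc=0x18 bytes_emitted=6
After char 9 ('g'=32): chars_in_quartet=2 acc=0x620 bytes_emitted=6
Padding '==': partial quartet acc=0x620 -> emit 62; bytes_emitted=7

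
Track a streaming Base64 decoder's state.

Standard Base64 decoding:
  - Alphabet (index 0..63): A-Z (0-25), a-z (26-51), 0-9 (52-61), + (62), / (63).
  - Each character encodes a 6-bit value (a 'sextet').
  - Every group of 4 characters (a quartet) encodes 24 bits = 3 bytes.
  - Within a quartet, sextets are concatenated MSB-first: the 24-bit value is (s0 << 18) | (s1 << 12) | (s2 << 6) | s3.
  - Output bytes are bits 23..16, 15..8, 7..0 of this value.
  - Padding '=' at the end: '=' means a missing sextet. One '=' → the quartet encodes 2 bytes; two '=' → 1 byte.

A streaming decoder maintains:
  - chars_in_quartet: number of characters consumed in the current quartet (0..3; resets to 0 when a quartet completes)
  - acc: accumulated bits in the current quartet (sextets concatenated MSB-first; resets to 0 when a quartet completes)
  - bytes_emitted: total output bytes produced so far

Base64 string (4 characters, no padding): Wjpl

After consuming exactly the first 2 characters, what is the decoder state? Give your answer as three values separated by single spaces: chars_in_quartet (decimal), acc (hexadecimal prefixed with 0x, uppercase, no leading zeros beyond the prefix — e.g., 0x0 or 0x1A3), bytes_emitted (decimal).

Answer: 2 0x5A3 0

Derivation:
After char 0 ('W'=22): chars_in_quartet=1 acc=0x16 bytes_emitted=0
After char 1 ('j'=35): chars_in_quartet=2 acc=0x5A3 bytes_emitted=0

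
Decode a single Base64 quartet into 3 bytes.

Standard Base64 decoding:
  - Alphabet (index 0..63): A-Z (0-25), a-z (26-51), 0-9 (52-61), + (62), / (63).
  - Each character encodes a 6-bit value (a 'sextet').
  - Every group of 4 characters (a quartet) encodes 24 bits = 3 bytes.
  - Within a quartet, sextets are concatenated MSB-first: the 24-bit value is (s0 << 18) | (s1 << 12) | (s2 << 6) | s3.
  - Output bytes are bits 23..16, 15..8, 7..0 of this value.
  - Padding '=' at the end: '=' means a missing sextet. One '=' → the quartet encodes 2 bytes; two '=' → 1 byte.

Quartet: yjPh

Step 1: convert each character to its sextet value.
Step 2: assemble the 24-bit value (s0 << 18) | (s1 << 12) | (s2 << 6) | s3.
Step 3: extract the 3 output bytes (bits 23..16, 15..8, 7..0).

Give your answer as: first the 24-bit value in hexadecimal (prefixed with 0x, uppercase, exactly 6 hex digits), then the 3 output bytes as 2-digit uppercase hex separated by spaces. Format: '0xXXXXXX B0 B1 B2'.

Sextets: y=50, j=35, P=15, h=33
24-bit: (50<<18) | (35<<12) | (15<<6) | 33
      = 0xC80000 | 0x023000 | 0x0003C0 | 0x000021
      = 0xCA33E1
Bytes: (v>>16)&0xFF=CA, (v>>8)&0xFF=33, v&0xFF=E1

Answer: 0xCA33E1 CA 33 E1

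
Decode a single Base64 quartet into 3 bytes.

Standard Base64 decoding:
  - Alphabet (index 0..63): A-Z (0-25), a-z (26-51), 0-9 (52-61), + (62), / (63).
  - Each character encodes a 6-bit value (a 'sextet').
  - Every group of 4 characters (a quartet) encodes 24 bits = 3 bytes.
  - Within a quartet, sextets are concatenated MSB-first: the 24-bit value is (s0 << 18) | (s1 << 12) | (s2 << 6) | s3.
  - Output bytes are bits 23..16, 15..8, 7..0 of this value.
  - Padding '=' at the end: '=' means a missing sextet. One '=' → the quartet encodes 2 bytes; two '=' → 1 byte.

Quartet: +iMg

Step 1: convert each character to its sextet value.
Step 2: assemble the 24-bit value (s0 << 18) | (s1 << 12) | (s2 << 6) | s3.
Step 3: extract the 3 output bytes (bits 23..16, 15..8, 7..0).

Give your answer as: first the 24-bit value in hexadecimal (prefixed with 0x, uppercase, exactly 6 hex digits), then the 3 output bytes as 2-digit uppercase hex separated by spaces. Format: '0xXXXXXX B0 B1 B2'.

Sextets: +=62, i=34, M=12, g=32
24-bit: (62<<18) | (34<<12) | (12<<6) | 32
      = 0xF80000 | 0x022000 | 0x000300 | 0x000020
      = 0xFA2320
Bytes: (v>>16)&0xFF=FA, (v>>8)&0xFF=23, v&0xFF=20

Answer: 0xFA2320 FA 23 20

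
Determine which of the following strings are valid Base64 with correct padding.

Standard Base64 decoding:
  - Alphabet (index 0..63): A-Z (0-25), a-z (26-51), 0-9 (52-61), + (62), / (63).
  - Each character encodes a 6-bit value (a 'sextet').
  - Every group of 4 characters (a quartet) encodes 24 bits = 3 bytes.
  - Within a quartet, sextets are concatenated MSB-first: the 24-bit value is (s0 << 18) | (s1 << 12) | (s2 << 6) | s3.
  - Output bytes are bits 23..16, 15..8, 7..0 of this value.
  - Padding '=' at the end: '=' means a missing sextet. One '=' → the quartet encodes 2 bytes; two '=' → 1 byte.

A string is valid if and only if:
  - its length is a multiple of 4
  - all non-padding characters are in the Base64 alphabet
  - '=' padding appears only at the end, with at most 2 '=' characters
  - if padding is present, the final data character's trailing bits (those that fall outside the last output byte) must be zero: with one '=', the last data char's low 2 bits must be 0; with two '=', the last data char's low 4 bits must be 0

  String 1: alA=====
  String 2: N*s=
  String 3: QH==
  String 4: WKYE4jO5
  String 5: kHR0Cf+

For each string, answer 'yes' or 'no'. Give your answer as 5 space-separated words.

Answer: no no no yes no

Derivation:
String 1: 'alA=====' → invalid (5 pad chars (max 2))
String 2: 'N*s=' → invalid (bad char(s): ['*'])
String 3: 'QH==' → invalid (bad trailing bits)
String 4: 'WKYE4jO5' → valid
String 5: 'kHR0Cf+' → invalid (len=7 not mult of 4)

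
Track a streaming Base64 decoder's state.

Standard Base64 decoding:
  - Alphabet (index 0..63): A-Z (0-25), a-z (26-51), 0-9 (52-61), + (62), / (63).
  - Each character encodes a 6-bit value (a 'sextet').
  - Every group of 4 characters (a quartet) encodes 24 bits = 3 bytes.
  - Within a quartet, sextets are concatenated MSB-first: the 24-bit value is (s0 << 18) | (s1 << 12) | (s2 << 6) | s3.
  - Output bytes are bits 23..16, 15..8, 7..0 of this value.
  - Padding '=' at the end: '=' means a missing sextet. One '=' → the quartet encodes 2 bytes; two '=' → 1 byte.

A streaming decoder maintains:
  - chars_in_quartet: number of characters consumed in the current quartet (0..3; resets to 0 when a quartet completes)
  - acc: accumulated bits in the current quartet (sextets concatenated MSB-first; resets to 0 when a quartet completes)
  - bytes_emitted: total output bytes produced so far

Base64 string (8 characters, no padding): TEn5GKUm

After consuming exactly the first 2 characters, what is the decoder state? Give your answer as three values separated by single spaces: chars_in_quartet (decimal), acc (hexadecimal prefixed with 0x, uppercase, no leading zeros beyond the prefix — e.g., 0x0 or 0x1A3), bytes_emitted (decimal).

After char 0 ('T'=19): chars_in_quartet=1 acc=0x13 bytes_emitted=0
After char 1 ('E'=4): chars_in_quartet=2 acc=0x4C4 bytes_emitted=0

Answer: 2 0x4C4 0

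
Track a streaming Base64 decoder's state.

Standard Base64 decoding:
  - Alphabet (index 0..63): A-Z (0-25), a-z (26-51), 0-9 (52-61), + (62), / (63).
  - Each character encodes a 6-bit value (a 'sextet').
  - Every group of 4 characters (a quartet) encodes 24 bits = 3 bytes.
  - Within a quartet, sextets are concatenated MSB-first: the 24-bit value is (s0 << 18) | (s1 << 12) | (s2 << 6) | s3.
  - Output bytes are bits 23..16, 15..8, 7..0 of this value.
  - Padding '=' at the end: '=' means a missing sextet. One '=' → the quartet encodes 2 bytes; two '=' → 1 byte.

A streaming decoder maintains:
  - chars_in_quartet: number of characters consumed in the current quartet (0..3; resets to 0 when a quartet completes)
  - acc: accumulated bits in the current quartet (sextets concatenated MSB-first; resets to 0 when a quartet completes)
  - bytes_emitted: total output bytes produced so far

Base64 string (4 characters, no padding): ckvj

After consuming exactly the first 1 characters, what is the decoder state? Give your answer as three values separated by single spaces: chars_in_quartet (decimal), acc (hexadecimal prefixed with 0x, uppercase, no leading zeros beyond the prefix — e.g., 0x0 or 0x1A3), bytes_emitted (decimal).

After char 0 ('c'=28): chars_in_quartet=1 acc=0x1C bytes_emitted=0

Answer: 1 0x1C 0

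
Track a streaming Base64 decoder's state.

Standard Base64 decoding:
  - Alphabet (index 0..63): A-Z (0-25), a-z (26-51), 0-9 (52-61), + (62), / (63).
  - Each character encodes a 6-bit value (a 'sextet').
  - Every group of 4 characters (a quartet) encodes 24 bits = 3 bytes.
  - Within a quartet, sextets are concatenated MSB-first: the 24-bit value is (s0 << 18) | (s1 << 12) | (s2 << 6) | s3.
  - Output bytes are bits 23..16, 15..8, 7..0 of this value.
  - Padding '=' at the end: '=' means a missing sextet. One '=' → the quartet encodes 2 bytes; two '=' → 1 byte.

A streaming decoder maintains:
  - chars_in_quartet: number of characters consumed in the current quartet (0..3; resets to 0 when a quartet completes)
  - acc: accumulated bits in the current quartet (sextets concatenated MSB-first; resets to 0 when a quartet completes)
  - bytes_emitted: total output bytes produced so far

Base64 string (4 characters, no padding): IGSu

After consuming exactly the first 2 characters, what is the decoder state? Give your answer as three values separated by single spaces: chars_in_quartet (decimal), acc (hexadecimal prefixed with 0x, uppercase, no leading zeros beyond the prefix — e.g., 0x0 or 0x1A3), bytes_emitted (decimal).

After char 0 ('I'=8): chars_in_quartet=1 acc=0x8 bytes_emitted=0
After char 1 ('G'=6): chars_in_quartet=2 acc=0x206 bytes_emitted=0

Answer: 2 0x206 0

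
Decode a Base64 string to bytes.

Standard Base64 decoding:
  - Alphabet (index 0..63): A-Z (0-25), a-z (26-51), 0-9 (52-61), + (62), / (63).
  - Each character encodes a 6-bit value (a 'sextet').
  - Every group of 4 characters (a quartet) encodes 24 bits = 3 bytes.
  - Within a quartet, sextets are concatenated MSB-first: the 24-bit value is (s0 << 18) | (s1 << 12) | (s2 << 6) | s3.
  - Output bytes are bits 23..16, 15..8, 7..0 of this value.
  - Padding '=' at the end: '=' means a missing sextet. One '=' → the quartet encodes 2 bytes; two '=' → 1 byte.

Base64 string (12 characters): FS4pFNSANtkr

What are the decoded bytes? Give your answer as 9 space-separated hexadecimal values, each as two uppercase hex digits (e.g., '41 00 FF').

Answer: 15 2E 29 14 D4 80 36 D9 2B

Derivation:
After char 0 ('F'=5): chars_in_quartet=1 acc=0x5 bytes_emitted=0
After char 1 ('S'=18): chars_in_quartet=2 acc=0x152 bytes_emitted=0
After char 2 ('4'=56): chars_in_quartet=3 acc=0x54B8 bytes_emitted=0
After char 3 ('p'=41): chars_in_quartet=4 acc=0x152E29 -> emit 15 2E 29, reset; bytes_emitted=3
After char 4 ('F'=5): chars_in_quartet=1 acc=0x5 bytes_emitted=3
After char 5 ('N'=13): chars_in_quartet=2 acc=0x14D bytes_emitted=3
After char 6 ('S'=18): chars_in_quartet=3 acc=0x5352 bytes_emitted=3
After char 7 ('A'=0): chars_in_quartet=4 acc=0x14D480 -> emit 14 D4 80, reset; bytes_emitted=6
After char 8 ('N'=13): chars_in_quartet=1 acc=0xD bytes_emitted=6
After char 9 ('t'=45): chars_in_quartet=2 acc=0x36D bytes_emitted=6
After char 10 ('k'=36): chars_in_quartet=3 acc=0xDB64 bytes_emitted=6
After char 11 ('r'=43): chars_in_quartet=4 acc=0x36D92B -> emit 36 D9 2B, reset; bytes_emitted=9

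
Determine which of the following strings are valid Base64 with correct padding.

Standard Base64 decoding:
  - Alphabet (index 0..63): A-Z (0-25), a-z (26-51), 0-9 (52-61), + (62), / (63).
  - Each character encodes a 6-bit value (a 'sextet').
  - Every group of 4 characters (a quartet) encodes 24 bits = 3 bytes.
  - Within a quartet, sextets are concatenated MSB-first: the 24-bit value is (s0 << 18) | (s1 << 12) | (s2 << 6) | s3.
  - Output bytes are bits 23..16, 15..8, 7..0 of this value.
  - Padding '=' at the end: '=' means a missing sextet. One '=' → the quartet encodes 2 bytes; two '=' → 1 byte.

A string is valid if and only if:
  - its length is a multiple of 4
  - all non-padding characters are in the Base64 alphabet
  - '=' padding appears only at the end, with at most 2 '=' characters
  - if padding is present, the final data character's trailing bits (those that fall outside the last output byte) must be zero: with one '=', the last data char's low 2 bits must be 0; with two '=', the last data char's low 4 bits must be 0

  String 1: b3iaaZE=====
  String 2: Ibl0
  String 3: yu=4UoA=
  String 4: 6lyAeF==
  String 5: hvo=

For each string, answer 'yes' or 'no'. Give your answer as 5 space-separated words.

String 1: 'b3iaaZE=====' → invalid (5 pad chars (max 2))
String 2: 'Ibl0' → valid
String 3: 'yu=4UoA=' → invalid (bad char(s): ['=']; '=' in middle)
String 4: '6lyAeF==' → invalid (bad trailing bits)
String 5: 'hvo=' → valid

Answer: no yes no no yes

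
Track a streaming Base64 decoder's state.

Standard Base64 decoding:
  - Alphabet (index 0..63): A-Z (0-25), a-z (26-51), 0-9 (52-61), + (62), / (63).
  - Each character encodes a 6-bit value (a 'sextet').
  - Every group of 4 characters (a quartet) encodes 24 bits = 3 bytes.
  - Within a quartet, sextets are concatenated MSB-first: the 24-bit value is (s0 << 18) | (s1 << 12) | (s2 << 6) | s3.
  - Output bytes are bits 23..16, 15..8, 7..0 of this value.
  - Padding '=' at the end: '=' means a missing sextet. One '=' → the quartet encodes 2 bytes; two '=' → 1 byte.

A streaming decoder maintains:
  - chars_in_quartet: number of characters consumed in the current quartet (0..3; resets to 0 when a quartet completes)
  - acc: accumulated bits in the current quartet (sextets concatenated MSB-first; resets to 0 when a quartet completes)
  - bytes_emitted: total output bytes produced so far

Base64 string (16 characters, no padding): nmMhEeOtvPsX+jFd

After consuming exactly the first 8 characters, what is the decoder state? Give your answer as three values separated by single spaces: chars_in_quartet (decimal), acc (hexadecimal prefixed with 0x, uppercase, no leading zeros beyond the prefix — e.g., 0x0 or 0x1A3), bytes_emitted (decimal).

Answer: 0 0x0 6

Derivation:
After char 0 ('n'=39): chars_in_quartet=1 acc=0x27 bytes_emitted=0
After char 1 ('m'=38): chars_in_quartet=2 acc=0x9E6 bytes_emitted=0
After char 2 ('M'=12): chars_in_quartet=3 acc=0x2798C bytes_emitted=0
After char 3 ('h'=33): chars_in_quartet=4 acc=0x9E6321 -> emit 9E 63 21, reset; bytes_emitted=3
After char 4 ('E'=4): chars_in_quartet=1 acc=0x4 bytes_emitted=3
After char 5 ('e'=30): chars_in_quartet=2 acc=0x11E bytes_emitted=3
After char 6 ('O'=14): chars_in_quartet=3 acc=0x478E bytes_emitted=3
After char 7 ('t'=45): chars_in_quartet=4 acc=0x11E3AD -> emit 11 E3 AD, reset; bytes_emitted=6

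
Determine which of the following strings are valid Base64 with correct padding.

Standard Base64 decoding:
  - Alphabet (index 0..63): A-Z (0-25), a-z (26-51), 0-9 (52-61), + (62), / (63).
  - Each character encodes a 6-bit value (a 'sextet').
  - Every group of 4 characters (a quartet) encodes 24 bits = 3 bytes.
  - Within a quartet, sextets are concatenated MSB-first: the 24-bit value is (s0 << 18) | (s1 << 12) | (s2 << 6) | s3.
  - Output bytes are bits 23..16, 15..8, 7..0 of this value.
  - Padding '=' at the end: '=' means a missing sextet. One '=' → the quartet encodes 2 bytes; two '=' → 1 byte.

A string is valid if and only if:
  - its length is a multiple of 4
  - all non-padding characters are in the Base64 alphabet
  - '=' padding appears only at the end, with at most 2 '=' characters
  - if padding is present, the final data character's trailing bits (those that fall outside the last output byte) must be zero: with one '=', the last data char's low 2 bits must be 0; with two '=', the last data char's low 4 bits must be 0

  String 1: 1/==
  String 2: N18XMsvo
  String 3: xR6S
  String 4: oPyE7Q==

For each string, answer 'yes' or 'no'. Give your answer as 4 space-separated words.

Answer: no yes yes yes

Derivation:
String 1: '1/==' → invalid (bad trailing bits)
String 2: 'N18XMsvo' → valid
String 3: 'xR6S' → valid
String 4: 'oPyE7Q==' → valid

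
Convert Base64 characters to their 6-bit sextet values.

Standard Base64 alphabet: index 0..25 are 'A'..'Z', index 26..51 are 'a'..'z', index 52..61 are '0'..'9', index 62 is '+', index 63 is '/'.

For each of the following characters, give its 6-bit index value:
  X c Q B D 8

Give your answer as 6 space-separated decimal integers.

Answer: 23 28 16 1 3 60

Derivation:
'X': A..Z range, ord('X') − ord('A') = 23
'c': a..z range, 26 + ord('c') − ord('a') = 28
'Q': A..Z range, ord('Q') − ord('A') = 16
'B': A..Z range, ord('B') − ord('A') = 1
'D': A..Z range, ord('D') − ord('A') = 3
'8': 0..9 range, 52 + ord('8') − ord('0') = 60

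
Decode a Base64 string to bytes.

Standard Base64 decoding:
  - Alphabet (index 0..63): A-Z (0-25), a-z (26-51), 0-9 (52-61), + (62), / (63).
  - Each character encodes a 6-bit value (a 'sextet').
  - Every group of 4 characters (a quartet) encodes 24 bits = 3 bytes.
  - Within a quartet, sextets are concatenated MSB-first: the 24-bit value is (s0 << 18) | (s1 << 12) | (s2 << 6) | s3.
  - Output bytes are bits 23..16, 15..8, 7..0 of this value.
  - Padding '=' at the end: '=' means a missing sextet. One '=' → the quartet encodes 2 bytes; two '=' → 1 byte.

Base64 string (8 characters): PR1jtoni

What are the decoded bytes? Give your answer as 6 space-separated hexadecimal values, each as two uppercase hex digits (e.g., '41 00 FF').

After char 0 ('P'=15): chars_in_quartet=1 acc=0xF bytes_emitted=0
After char 1 ('R'=17): chars_in_quartet=2 acc=0x3D1 bytes_emitted=0
After char 2 ('1'=53): chars_in_quartet=3 acc=0xF475 bytes_emitted=0
After char 3 ('j'=35): chars_in_quartet=4 acc=0x3D1D63 -> emit 3D 1D 63, reset; bytes_emitted=3
After char 4 ('t'=45): chars_in_quartet=1 acc=0x2D bytes_emitted=3
After char 5 ('o'=40): chars_in_quartet=2 acc=0xB68 bytes_emitted=3
After char 6 ('n'=39): chars_in_quartet=3 acc=0x2DA27 bytes_emitted=3
After char 7 ('i'=34): chars_in_quartet=4 acc=0xB689E2 -> emit B6 89 E2, reset; bytes_emitted=6

Answer: 3D 1D 63 B6 89 E2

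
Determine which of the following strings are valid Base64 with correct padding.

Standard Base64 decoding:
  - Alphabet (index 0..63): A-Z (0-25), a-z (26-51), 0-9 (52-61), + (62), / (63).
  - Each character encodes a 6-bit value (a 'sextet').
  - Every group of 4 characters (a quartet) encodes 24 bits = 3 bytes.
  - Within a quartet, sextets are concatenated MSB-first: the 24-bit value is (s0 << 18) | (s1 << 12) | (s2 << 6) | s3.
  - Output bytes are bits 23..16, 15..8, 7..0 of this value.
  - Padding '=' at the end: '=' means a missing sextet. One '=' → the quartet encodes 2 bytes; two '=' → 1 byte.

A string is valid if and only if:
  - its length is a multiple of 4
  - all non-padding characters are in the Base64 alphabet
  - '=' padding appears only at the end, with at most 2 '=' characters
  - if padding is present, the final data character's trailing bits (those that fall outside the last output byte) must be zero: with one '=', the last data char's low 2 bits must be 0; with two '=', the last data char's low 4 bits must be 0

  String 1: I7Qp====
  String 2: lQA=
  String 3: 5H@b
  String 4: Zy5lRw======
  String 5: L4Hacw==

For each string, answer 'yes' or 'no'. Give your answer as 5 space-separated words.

String 1: 'I7Qp====' → invalid (4 pad chars (max 2))
String 2: 'lQA=' → valid
String 3: '5H@b' → invalid (bad char(s): ['@'])
String 4: 'Zy5lRw======' → invalid (6 pad chars (max 2))
String 5: 'L4Hacw==' → valid

Answer: no yes no no yes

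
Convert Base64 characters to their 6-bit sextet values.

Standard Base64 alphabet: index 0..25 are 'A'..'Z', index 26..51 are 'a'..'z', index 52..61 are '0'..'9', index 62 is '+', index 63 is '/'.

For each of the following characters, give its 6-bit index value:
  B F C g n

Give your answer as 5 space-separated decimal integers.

'B': A..Z range, ord('B') − ord('A') = 1
'F': A..Z range, ord('F') − ord('A') = 5
'C': A..Z range, ord('C') − ord('A') = 2
'g': a..z range, 26 + ord('g') − ord('a') = 32
'n': a..z range, 26 + ord('n') − ord('a') = 39

Answer: 1 5 2 32 39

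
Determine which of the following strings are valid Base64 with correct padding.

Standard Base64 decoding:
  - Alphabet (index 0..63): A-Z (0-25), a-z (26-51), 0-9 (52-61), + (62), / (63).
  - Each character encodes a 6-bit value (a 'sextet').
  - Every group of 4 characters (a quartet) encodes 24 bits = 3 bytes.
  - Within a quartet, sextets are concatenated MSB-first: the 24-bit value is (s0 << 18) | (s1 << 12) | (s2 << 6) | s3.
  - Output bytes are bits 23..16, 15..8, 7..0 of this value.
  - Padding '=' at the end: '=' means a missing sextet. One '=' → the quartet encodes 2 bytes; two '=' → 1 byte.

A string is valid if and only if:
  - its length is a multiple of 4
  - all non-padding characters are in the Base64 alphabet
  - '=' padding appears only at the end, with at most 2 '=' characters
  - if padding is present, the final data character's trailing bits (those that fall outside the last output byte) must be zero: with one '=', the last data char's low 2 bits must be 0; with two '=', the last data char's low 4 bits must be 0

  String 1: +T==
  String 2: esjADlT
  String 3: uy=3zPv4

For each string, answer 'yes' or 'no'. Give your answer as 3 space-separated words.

String 1: '+T==' → invalid (bad trailing bits)
String 2: 'esjADlT' → invalid (len=7 not mult of 4)
String 3: 'uy=3zPv4' → invalid (bad char(s): ['=']; '=' in middle)

Answer: no no no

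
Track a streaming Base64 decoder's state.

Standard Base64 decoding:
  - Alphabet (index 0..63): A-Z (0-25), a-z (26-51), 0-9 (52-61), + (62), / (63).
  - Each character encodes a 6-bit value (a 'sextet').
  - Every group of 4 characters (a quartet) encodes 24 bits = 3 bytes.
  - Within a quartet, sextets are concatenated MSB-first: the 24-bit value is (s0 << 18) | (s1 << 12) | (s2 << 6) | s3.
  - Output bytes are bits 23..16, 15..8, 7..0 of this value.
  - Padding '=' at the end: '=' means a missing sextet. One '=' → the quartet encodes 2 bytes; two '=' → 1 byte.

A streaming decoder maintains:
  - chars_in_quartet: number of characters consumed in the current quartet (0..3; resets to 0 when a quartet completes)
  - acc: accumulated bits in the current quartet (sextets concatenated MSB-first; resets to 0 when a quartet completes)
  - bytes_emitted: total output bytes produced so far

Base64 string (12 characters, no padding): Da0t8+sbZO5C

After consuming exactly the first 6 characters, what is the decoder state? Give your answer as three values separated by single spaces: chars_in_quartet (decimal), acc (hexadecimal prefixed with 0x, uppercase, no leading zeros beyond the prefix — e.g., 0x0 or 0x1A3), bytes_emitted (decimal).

After char 0 ('D'=3): chars_in_quartet=1 acc=0x3 bytes_emitted=0
After char 1 ('a'=26): chars_in_quartet=2 acc=0xDA bytes_emitted=0
After char 2 ('0'=52): chars_in_quartet=3 acc=0x36B4 bytes_emitted=0
After char 3 ('t'=45): chars_in_quartet=4 acc=0xDAD2D -> emit 0D AD 2D, reset; bytes_emitted=3
After char 4 ('8'=60): chars_in_quartet=1 acc=0x3C bytes_emitted=3
After char 5 ('+'=62): chars_in_quartet=2 acc=0xF3E bytes_emitted=3

Answer: 2 0xF3E 3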